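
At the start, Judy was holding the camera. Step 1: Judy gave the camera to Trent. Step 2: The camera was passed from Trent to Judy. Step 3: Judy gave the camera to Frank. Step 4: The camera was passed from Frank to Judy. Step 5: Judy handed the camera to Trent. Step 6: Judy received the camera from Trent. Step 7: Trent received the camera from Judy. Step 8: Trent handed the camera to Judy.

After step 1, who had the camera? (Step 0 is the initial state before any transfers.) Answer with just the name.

Answer: Trent

Derivation:
Tracking the camera holder through step 1:
After step 0 (start): Judy
After step 1: Trent

At step 1, the holder is Trent.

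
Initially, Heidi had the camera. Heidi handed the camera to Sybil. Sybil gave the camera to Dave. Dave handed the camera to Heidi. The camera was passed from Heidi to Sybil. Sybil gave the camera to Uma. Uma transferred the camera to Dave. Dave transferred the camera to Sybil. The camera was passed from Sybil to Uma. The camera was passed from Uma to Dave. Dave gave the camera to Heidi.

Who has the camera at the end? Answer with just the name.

Tracking the camera through each event:
Start: Heidi has the camera.
After event 1: Sybil has the camera.
After event 2: Dave has the camera.
After event 3: Heidi has the camera.
After event 4: Sybil has the camera.
After event 5: Uma has the camera.
After event 6: Dave has the camera.
After event 7: Sybil has the camera.
After event 8: Uma has the camera.
After event 9: Dave has the camera.
After event 10: Heidi has the camera.

Answer: Heidi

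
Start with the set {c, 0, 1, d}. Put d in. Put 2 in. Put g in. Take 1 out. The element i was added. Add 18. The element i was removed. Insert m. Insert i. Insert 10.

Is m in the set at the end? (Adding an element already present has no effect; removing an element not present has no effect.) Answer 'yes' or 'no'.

Answer: yes

Derivation:
Tracking the set through each operation:
Start: {0, 1, c, d}
Event 1 (add d): already present, no change. Set: {0, 1, c, d}
Event 2 (add 2): added. Set: {0, 1, 2, c, d}
Event 3 (add g): added. Set: {0, 1, 2, c, d, g}
Event 4 (remove 1): removed. Set: {0, 2, c, d, g}
Event 5 (add i): added. Set: {0, 2, c, d, g, i}
Event 6 (add 18): added. Set: {0, 18, 2, c, d, g, i}
Event 7 (remove i): removed. Set: {0, 18, 2, c, d, g}
Event 8 (add m): added. Set: {0, 18, 2, c, d, g, m}
Event 9 (add i): added. Set: {0, 18, 2, c, d, g, i, m}
Event 10 (add 10): added. Set: {0, 10, 18, 2, c, d, g, i, m}

Final set: {0, 10, 18, 2, c, d, g, i, m} (size 9)
m is in the final set.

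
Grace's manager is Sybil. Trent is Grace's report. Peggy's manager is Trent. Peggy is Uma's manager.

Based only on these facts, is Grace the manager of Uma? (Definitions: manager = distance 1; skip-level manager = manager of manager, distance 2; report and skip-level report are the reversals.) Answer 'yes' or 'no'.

Answer: no

Derivation:
Reconstructing the manager chain from the given facts:
  Sybil -> Grace -> Trent -> Peggy -> Uma
(each arrow means 'manager of the next')
Positions in the chain (0 = top):
  position of Sybil: 0
  position of Grace: 1
  position of Trent: 2
  position of Peggy: 3
  position of Uma: 4

Grace is at position 1, Uma is at position 4; signed distance (j - i) = 3.
'manager' requires j - i = 1. Actual distance is 3, so the relation does NOT hold.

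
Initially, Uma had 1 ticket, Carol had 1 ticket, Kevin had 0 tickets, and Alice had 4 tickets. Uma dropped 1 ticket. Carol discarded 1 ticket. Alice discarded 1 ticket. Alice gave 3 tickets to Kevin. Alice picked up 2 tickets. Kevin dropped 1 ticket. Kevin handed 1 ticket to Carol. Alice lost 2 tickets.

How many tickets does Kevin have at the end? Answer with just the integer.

Tracking counts step by step:
Start: Uma=1, Carol=1, Kevin=0, Alice=4
Event 1 (Uma -1): Uma: 1 -> 0. State: Uma=0, Carol=1, Kevin=0, Alice=4
Event 2 (Carol -1): Carol: 1 -> 0. State: Uma=0, Carol=0, Kevin=0, Alice=4
Event 3 (Alice -1): Alice: 4 -> 3. State: Uma=0, Carol=0, Kevin=0, Alice=3
Event 4 (Alice -> Kevin, 3): Alice: 3 -> 0, Kevin: 0 -> 3. State: Uma=0, Carol=0, Kevin=3, Alice=0
Event 5 (Alice +2): Alice: 0 -> 2. State: Uma=0, Carol=0, Kevin=3, Alice=2
Event 6 (Kevin -1): Kevin: 3 -> 2. State: Uma=0, Carol=0, Kevin=2, Alice=2
Event 7 (Kevin -> Carol, 1): Kevin: 2 -> 1, Carol: 0 -> 1. State: Uma=0, Carol=1, Kevin=1, Alice=2
Event 8 (Alice -2): Alice: 2 -> 0. State: Uma=0, Carol=1, Kevin=1, Alice=0

Kevin's final count: 1

Answer: 1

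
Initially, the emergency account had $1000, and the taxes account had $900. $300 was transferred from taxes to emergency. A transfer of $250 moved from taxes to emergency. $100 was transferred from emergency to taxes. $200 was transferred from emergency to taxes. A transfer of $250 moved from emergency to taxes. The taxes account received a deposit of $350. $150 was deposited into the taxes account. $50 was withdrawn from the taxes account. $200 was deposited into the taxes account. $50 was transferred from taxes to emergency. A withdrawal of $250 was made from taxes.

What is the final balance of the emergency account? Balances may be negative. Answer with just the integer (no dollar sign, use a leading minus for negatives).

Tracking account balances step by step:
Start: emergency=1000, taxes=900
Event 1 (transfer 300 taxes -> emergency): taxes: 900 - 300 = 600, emergency: 1000 + 300 = 1300. Balances: emergency=1300, taxes=600
Event 2 (transfer 250 taxes -> emergency): taxes: 600 - 250 = 350, emergency: 1300 + 250 = 1550. Balances: emergency=1550, taxes=350
Event 3 (transfer 100 emergency -> taxes): emergency: 1550 - 100 = 1450, taxes: 350 + 100 = 450. Balances: emergency=1450, taxes=450
Event 4 (transfer 200 emergency -> taxes): emergency: 1450 - 200 = 1250, taxes: 450 + 200 = 650. Balances: emergency=1250, taxes=650
Event 5 (transfer 250 emergency -> taxes): emergency: 1250 - 250 = 1000, taxes: 650 + 250 = 900. Balances: emergency=1000, taxes=900
Event 6 (deposit 350 to taxes): taxes: 900 + 350 = 1250. Balances: emergency=1000, taxes=1250
Event 7 (deposit 150 to taxes): taxes: 1250 + 150 = 1400. Balances: emergency=1000, taxes=1400
Event 8 (withdraw 50 from taxes): taxes: 1400 - 50 = 1350. Balances: emergency=1000, taxes=1350
Event 9 (deposit 200 to taxes): taxes: 1350 + 200 = 1550. Balances: emergency=1000, taxes=1550
Event 10 (transfer 50 taxes -> emergency): taxes: 1550 - 50 = 1500, emergency: 1000 + 50 = 1050. Balances: emergency=1050, taxes=1500
Event 11 (withdraw 250 from taxes): taxes: 1500 - 250 = 1250. Balances: emergency=1050, taxes=1250

Final balance of emergency: 1050

Answer: 1050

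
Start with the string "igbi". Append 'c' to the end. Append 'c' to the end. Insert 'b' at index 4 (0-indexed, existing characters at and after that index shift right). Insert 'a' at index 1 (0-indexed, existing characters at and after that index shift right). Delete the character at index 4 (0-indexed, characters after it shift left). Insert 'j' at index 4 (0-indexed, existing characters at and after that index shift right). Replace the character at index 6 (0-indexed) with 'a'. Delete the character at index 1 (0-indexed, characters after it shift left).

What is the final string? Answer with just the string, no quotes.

Applying each edit step by step:
Start: "igbi"
Op 1 (append 'c'): "igbi" -> "igbic"
Op 2 (append 'c'): "igbic" -> "igbicc"
Op 3 (insert 'b' at idx 4): "igbicc" -> "igbibcc"
Op 4 (insert 'a' at idx 1): "igbibcc" -> "iagbibcc"
Op 5 (delete idx 4 = 'i'): "iagbibcc" -> "iagbbcc"
Op 6 (insert 'j' at idx 4): "iagbbcc" -> "iagbjbcc"
Op 7 (replace idx 6: 'c' -> 'a'): "iagbjbcc" -> "iagbjbac"
Op 8 (delete idx 1 = 'a'): "iagbjbac" -> "igbjbac"

Answer: igbjbac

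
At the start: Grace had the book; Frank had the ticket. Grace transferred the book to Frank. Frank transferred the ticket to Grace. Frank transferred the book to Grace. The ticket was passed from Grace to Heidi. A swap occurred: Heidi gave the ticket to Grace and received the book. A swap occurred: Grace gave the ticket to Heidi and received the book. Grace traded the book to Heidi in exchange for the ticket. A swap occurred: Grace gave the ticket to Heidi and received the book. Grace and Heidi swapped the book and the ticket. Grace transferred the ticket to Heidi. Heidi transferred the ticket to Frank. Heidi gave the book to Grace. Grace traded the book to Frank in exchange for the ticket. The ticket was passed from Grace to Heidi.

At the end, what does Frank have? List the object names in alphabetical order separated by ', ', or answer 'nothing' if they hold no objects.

Answer: book

Derivation:
Tracking all object holders:
Start: book:Grace, ticket:Frank
Event 1 (give book: Grace -> Frank). State: book:Frank, ticket:Frank
Event 2 (give ticket: Frank -> Grace). State: book:Frank, ticket:Grace
Event 3 (give book: Frank -> Grace). State: book:Grace, ticket:Grace
Event 4 (give ticket: Grace -> Heidi). State: book:Grace, ticket:Heidi
Event 5 (swap ticket<->book: now ticket:Grace, book:Heidi). State: book:Heidi, ticket:Grace
Event 6 (swap ticket<->book: now ticket:Heidi, book:Grace). State: book:Grace, ticket:Heidi
Event 7 (swap book<->ticket: now book:Heidi, ticket:Grace). State: book:Heidi, ticket:Grace
Event 8 (swap ticket<->book: now ticket:Heidi, book:Grace). State: book:Grace, ticket:Heidi
Event 9 (swap book<->ticket: now book:Heidi, ticket:Grace). State: book:Heidi, ticket:Grace
Event 10 (give ticket: Grace -> Heidi). State: book:Heidi, ticket:Heidi
Event 11 (give ticket: Heidi -> Frank). State: book:Heidi, ticket:Frank
Event 12 (give book: Heidi -> Grace). State: book:Grace, ticket:Frank
Event 13 (swap book<->ticket: now book:Frank, ticket:Grace). State: book:Frank, ticket:Grace
Event 14 (give ticket: Grace -> Heidi). State: book:Frank, ticket:Heidi

Final state: book:Frank, ticket:Heidi
Frank holds: book.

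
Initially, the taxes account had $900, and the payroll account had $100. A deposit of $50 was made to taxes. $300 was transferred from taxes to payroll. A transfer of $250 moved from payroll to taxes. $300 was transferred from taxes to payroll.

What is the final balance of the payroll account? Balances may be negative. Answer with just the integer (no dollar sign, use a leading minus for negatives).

Tracking account balances step by step:
Start: taxes=900, payroll=100
Event 1 (deposit 50 to taxes): taxes: 900 + 50 = 950. Balances: taxes=950, payroll=100
Event 2 (transfer 300 taxes -> payroll): taxes: 950 - 300 = 650, payroll: 100 + 300 = 400. Balances: taxes=650, payroll=400
Event 3 (transfer 250 payroll -> taxes): payroll: 400 - 250 = 150, taxes: 650 + 250 = 900. Balances: taxes=900, payroll=150
Event 4 (transfer 300 taxes -> payroll): taxes: 900 - 300 = 600, payroll: 150 + 300 = 450. Balances: taxes=600, payroll=450

Final balance of payroll: 450

Answer: 450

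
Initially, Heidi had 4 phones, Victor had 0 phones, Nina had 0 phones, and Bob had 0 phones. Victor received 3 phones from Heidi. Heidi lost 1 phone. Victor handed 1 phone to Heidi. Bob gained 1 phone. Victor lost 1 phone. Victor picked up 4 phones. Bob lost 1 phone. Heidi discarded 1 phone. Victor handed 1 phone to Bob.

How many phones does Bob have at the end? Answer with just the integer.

Answer: 1

Derivation:
Tracking counts step by step:
Start: Heidi=4, Victor=0, Nina=0, Bob=0
Event 1 (Heidi -> Victor, 3): Heidi: 4 -> 1, Victor: 0 -> 3. State: Heidi=1, Victor=3, Nina=0, Bob=0
Event 2 (Heidi -1): Heidi: 1 -> 0. State: Heidi=0, Victor=3, Nina=0, Bob=0
Event 3 (Victor -> Heidi, 1): Victor: 3 -> 2, Heidi: 0 -> 1. State: Heidi=1, Victor=2, Nina=0, Bob=0
Event 4 (Bob +1): Bob: 0 -> 1. State: Heidi=1, Victor=2, Nina=0, Bob=1
Event 5 (Victor -1): Victor: 2 -> 1. State: Heidi=1, Victor=1, Nina=0, Bob=1
Event 6 (Victor +4): Victor: 1 -> 5. State: Heidi=1, Victor=5, Nina=0, Bob=1
Event 7 (Bob -1): Bob: 1 -> 0. State: Heidi=1, Victor=5, Nina=0, Bob=0
Event 8 (Heidi -1): Heidi: 1 -> 0. State: Heidi=0, Victor=5, Nina=0, Bob=0
Event 9 (Victor -> Bob, 1): Victor: 5 -> 4, Bob: 0 -> 1. State: Heidi=0, Victor=4, Nina=0, Bob=1

Bob's final count: 1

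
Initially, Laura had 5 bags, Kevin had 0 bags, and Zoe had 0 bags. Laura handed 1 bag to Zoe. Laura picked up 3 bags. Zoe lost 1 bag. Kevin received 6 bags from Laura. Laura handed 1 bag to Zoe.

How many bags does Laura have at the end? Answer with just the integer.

Tracking counts step by step:
Start: Laura=5, Kevin=0, Zoe=0
Event 1 (Laura -> Zoe, 1): Laura: 5 -> 4, Zoe: 0 -> 1. State: Laura=4, Kevin=0, Zoe=1
Event 2 (Laura +3): Laura: 4 -> 7. State: Laura=7, Kevin=0, Zoe=1
Event 3 (Zoe -1): Zoe: 1 -> 0. State: Laura=7, Kevin=0, Zoe=0
Event 4 (Laura -> Kevin, 6): Laura: 7 -> 1, Kevin: 0 -> 6. State: Laura=1, Kevin=6, Zoe=0
Event 5 (Laura -> Zoe, 1): Laura: 1 -> 0, Zoe: 0 -> 1. State: Laura=0, Kevin=6, Zoe=1

Laura's final count: 0

Answer: 0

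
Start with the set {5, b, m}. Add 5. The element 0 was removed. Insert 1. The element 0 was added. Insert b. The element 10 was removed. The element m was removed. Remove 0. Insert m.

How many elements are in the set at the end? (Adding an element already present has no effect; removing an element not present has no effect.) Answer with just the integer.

Answer: 4

Derivation:
Tracking the set through each operation:
Start: {5, b, m}
Event 1 (add 5): already present, no change. Set: {5, b, m}
Event 2 (remove 0): not present, no change. Set: {5, b, m}
Event 3 (add 1): added. Set: {1, 5, b, m}
Event 4 (add 0): added. Set: {0, 1, 5, b, m}
Event 5 (add b): already present, no change. Set: {0, 1, 5, b, m}
Event 6 (remove 10): not present, no change. Set: {0, 1, 5, b, m}
Event 7 (remove m): removed. Set: {0, 1, 5, b}
Event 8 (remove 0): removed. Set: {1, 5, b}
Event 9 (add m): added. Set: {1, 5, b, m}

Final set: {1, 5, b, m} (size 4)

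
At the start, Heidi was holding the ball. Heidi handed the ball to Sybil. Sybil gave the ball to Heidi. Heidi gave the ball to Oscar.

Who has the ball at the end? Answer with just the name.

Answer: Oscar

Derivation:
Tracking the ball through each event:
Start: Heidi has the ball.
After event 1: Sybil has the ball.
After event 2: Heidi has the ball.
After event 3: Oscar has the ball.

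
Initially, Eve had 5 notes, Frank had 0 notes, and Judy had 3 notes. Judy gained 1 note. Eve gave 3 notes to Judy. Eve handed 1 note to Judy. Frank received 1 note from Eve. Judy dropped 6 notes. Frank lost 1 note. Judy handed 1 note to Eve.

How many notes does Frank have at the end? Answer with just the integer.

Tracking counts step by step:
Start: Eve=5, Frank=0, Judy=3
Event 1 (Judy +1): Judy: 3 -> 4. State: Eve=5, Frank=0, Judy=4
Event 2 (Eve -> Judy, 3): Eve: 5 -> 2, Judy: 4 -> 7. State: Eve=2, Frank=0, Judy=7
Event 3 (Eve -> Judy, 1): Eve: 2 -> 1, Judy: 7 -> 8. State: Eve=1, Frank=0, Judy=8
Event 4 (Eve -> Frank, 1): Eve: 1 -> 0, Frank: 0 -> 1. State: Eve=0, Frank=1, Judy=8
Event 5 (Judy -6): Judy: 8 -> 2. State: Eve=0, Frank=1, Judy=2
Event 6 (Frank -1): Frank: 1 -> 0. State: Eve=0, Frank=0, Judy=2
Event 7 (Judy -> Eve, 1): Judy: 2 -> 1, Eve: 0 -> 1. State: Eve=1, Frank=0, Judy=1

Frank's final count: 0

Answer: 0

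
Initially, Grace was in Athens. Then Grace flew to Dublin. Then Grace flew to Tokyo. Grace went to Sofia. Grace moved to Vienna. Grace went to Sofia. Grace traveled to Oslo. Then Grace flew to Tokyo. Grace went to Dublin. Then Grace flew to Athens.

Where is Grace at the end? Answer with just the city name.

Answer: Athens

Derivation:
Tracking Grace's location:
Start: Grace is in Athens.
After move 1: Athens -> Dublin. Grace is in Dublin.
After move 2: Dublin -> Tokyo. Grace is in Tokyo.
After move 3: Tokyo -> Sofia. Grace is in Sofia.
After move 4: Sofia -> Vienna. Grace is in Vienna.
After move 5: Vienna -> Sofia. Grace is in Sofia.
After move 6: Sofia -> Oslo. Grace is in Oslo.
After move 7: Oslo -> Tokyo. Grace is in Tokyo.
After move 8: Tokyo -> Dublin. Grace is in Dublin.
After move 9: Dublin -> Athens. Grace is in Athens.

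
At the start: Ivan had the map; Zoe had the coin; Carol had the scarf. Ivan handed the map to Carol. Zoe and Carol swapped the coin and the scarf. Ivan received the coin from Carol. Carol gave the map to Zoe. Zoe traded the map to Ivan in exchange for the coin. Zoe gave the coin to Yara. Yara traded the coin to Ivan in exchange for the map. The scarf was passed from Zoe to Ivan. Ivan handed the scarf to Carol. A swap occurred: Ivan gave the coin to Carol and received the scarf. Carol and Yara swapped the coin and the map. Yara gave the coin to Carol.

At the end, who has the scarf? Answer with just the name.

Answer: Ivan

Derivation:
Tracking all object holders:
Start: map:Ivan, coin:Zoe, scarf:Carol
Event 1 (give map: Ivan -> Carol). State: map:Carol, coin:Zoe, scarf:Carol
Event 2 (swap coin<->scarf: now coin:Carol, scarf:Zoe). State: map:Carol, coin:Carol, scarf:Zoe
Event 3 (give coin: Carol -> Ivan). State: map:Carol, coin:Ivan, scarf:Zoe
Event 4 (give map: Carol -> Zoe). State: map:Zoe, coin:Ivan, scarf:Zoe
Event 5 (swap map<->coin: now map:Ivan, coin:Zoe). State: map:Ivan, coin:Zoe, scarf:Zoe
Event 6 (give coin: Zoe -> Yara). State: map:Ivan, coin:Yara, scarf:Zoe
Event 7 (swap coin<->map: now coin:Ivan, map:Yara). State: map:Yara, coin:Ivan, scarf:Zoe
Event 8 (give scarf: Zoe -> Ivan). State: map:Yara, coin:Ivan, scarf:Ivan
Event 9 (give scarf: Ivan -> Carol). State: map:Yara, coin:Ivan, scarf:Carol
Event 10 (swap coin<->scarf: now coin:Carol, scarf:Ivan). State: map:Yara, coin:Carol, scarf:Ivan
Event 11 (swap coin<->map: now coin:Yara, map:Carol). State: map:Carol, coin:Yara, scarf:Ivan
Event 12 (give coin: Yara -> Carol). State: map:Carol, coin:Carol, scarf:Ivan

Final state: map:Carol, coin:Carol, scarf:Ivan
The scarf is held by Ivan.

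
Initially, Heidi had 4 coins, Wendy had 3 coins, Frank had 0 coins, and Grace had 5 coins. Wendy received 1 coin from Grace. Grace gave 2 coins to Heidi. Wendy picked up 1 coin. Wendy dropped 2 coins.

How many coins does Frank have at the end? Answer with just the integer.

Tracking counts step by step:
Start: Heidi=4, Wendy=3, Frank=0, Grace=5
Event 1 (Grace -> Wendy, 1): Grace: 5 -> 4, Wendy: 3 -> 4. State: Heidi=4, Wendy=4, Frank=0, Grace=4
Event 2 (Grace -> Heidi, 2): Grace: 4 -> 2, Heidi: 4 -> 6. State: Heidi=6, Wendy=4, Frank=0, Grace=2
Event 3 (Wendy +1): Wendy: 4 -> 5. State: Heidi=6, Wendy=5, Frank=0, Grace=2
Event 4 (Wendy -2): Wendy: 5 -> 3. State: Heidi=6, Wendy=3, Frank=0, Grace=2

Frank's final count: 0

Answer: 0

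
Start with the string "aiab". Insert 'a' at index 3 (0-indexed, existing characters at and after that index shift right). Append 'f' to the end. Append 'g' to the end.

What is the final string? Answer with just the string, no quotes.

Applying each edit step by step:
Start: "aiab"
Op 1 (insert 'a' at idx 3): "aiab" -> "aiaab"
Op 2 (append 'f'): "aiaab" -> "aiaabf"
Op 3 (append 'g'): "aiaabf" -> "aiaabfg"

Answer: aiaabfg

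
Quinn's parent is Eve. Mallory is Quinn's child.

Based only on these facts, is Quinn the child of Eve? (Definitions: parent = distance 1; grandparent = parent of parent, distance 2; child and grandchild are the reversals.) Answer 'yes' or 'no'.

Reconstructing the parent chain from the given facts:
  Eve -> Quinn -> Mallory
(each arrow means 'parent of the next')
Positions in the chain (0 = top):
  position of Eve: 0
  position of Quinn: 1
  position of Mallory: 2

Quinn is at position 1, Eve is at position 0; signed distance (j - i) = -1.
'child' requires j - i = -1. Actual distance is -1, so the relation HOLDS.

Answer: yes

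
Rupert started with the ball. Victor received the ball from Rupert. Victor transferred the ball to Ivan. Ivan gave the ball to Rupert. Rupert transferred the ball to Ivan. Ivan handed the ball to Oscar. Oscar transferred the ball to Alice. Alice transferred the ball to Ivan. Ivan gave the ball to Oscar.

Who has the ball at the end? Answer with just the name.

Tracking the ball through each event:
Start: Rupert has the ball.
After event 1: Victor has the ball.
After event 2: Ivan has the ball.
After event 3: Rupert has the ball.
After event 4: Ivan has the ball.
After event 5: Oscar has the ball.
After event 6: Alice has the ball.
After event 7: Ivan has the ball.
After event 8: Oscar has the ball.

Answer: Oscar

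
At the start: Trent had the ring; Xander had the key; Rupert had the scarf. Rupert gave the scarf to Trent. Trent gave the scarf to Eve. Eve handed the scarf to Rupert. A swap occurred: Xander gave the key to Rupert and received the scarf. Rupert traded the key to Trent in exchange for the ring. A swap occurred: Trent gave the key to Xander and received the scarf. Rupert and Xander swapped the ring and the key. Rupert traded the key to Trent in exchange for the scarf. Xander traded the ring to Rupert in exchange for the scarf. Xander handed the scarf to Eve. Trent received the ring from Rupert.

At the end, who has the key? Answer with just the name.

Answer: Trent

Derivation:
Tracking all object holders:
Start: ring:Trent, key:Xander, scarf:Rupert
Event 1 (give scarf: Rupert -> Trent). State: ring:Trent, key:Xander, scarf:Trent
Event 2 (give scarf: Trent -> Eve). State: ring:Trent, key:Xander, scarf:Eve
Event 3 (give scarf: Eve -> Rupert). State: ring:Trent, key:Xander, scarf:Rupert
Event 4 (swap key<->scarf: now key:Rupert, scarf:Xander). State: ring:Trent, key:Rupert, scarf:Xander
Event 5 (swap key<->ring: now key:Trent, ring:Rupert). State: ring:Rupert, key:Trent, scarf:Xander
Event 6 (swap key<->scarf: now key:Xander, scarf:Trent). State: ring:Rupert, key:Xander, scarf:Trent
Event 7 (swap ring<->key: now ring:Xander, key:Rupert). State: ring:Xander, key:Rupert, scarf:Trent
Event 8 (swap key<->scarf: now key:Trent, scarf:Rupert). State: ring:Xander, key:Trent, scarf:Rupert
Event 9 (swap ring<->scarf: now ring:Rupert, scarf:Xander). State: ring:Rupert, key:Trent, scarf:Xander
Event 10 (give scarf: Xander -> Eve). State: ring:Rupert, key:Trent, scarf:Eve
Event 11 (give ring: Rupert -> Trent). State: ring:Trent, key:Trent, scarf:Eve

Final state: ring:Trent, key:Trent, scarf:Eve
The key is held by Trent.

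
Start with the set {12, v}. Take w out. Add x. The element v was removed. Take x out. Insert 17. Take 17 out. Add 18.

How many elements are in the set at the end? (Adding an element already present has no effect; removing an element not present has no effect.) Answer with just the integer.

Tracking the set through each operation:
Start: {12, v}
Event 1 (remove w): not present, no change. Set: {12, v}
Event 2 (add x): added. Set: {12, v, x}
Event 3 (remove v): removed. Set: {12, x}
Event 4 (remove x): removed. Set: {12}
Event 5 (add 17): added. Set: {12, 17}
Event 6 (remove 17): removed. Set: {12}
Event 7 (add 18): added. Set: {12, 18}

Final set: {12, 18} (size 2)

Answer: 2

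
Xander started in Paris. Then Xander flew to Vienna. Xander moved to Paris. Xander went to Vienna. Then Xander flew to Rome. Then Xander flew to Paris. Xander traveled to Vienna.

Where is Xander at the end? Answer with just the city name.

Tracking Xander's location:
Start: Xander is in Paris.
After move 1: Paris -> Vienna. Xander is in Vienna.
After move 2: Vienna -> Paris. Xander is in Paris.
After move 3: Paris -> Vienna. Xander is in Vienna.
After move 4: Vienna -> Rome. Xander is in Rome.
After move 5: Rome -> Paris. Xander is in Paris.
After move 6: Paris -> Vienna. Xander is in Vienna.

Answer: Vienna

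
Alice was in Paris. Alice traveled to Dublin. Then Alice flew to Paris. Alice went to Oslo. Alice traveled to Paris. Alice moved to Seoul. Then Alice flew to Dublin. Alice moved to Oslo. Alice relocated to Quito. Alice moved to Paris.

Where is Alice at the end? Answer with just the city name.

Tracking Alice's location:
Start: Alice is in Paris.
After move 1: Paris -> Dublin. Alice is in Dublin.
After move 2: Dublin -> Paris. Alice is in Paris.
After move 3: Paris -> Oslo. Alice is in Oslo.
After move 4: Oslo -> Paris. Alice is in Paris.
After move 5: Paris -> Seoul. Alice is in Seoul.
After move 6: Seoul -> Dublin. Alice is in Dublin.
After move 7: Dublin -> Oslo. Alice is in Oslo.
After move 8: Oslo -> Quito. Alice is in Quito.
After move 9: Quito -> Paris. Alice is in Paris.

Answer: Paris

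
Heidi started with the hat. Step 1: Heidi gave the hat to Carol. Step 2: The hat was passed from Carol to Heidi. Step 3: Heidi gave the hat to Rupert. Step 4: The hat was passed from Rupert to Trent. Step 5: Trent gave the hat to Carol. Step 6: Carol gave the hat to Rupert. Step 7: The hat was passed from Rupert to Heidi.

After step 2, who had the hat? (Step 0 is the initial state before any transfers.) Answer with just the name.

Answer: Heidi

Derivation:
Tracking the hat holder through step 2:
After step 0 (start): Heidi
After step 1: Carol
After step 2: Heidi

At step 2, the holder is Heidi.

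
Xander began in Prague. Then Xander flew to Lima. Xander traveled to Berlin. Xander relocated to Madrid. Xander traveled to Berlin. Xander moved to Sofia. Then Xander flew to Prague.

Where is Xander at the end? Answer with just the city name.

Answer: Prague

Derivation:
Tracking Xander's location:
Start: Xander is in Prague.
After move 1: Prague -> Lima. Xander is in Lima.
After move 2: Lima -> Berlin. Xander is in Berlin.
After move 3: Berlin -> Madrid. Xander is in Madrid.
After move 4: Madrid -> Berlin. Xander is in Berlin.
After move 5: Berlin -> Sofia. Xander is in Sofia.
After move 6: Sofia -> Prague. Xander is in Prague.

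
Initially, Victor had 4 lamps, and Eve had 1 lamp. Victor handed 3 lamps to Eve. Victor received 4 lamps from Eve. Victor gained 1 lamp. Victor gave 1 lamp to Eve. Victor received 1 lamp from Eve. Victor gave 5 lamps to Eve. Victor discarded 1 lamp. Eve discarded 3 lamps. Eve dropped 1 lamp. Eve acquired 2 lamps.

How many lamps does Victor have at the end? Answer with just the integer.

Answer: 0

Derivation:
Tracking counts step by step:
Start: Victor=4, Eve=1
Event 1 (Victor -> Eve, 3): Victor: 4 -> 1, Eve: 1 -> 4. State: Victor=1, Eve=4
Event 2 (Eve -> Victor, 4): Eve: 4 -> 0, Victor: 1 -> 5. State: Victor=5, Eve=0
Event 3 (Victor +1): Victor: 5 -> 6. State: Victor=6, Eve=0
Event 4 (Victor -> Eve, 1): Victor: 6 -> 5, Eve: 0 -> 1. State: Victor=5, Eve=1
Event 5 (Eve -> Victor, 1): Eve: 1 -> 0, Victor: 5 -> 6. State: Victor=6, Eve=0
Event 6 (Victor -> Eve, 5): Victor: 6 -> 1, Eve: 0 -> 5. State: Victor=1, Eve=5
Event 7 (Victor -1): Victor: 1 -> 0. State: Victor=0, Eve=5
Event 8 (Eve -3): Eve: 5 -> 2. State: Victor=0, Eve=2
Event 9 (Eve -1): Eve: 2 -> 1. State: Victor=0, Eve=1
Event 10 (Eve +2): Eve: 1 -> 3. State: Victor=0, Eve=3

Victor's final count: 0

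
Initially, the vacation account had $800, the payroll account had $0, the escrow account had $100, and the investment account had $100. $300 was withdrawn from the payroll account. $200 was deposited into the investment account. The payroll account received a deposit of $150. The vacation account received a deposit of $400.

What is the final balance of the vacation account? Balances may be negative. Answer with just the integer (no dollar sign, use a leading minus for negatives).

Answer: 1200

Derivation:
Tracking account balances step by step:
Start: vacation=800, payroll=0, escrow=100, investment=100
Event 1 (withdraw 300 from payroll): payroll: 0 - 300 = -300. Balances: vacation=800, payroll=-300, escrow=100, investment=100
Event 2 (deposit 200 to investment): investment: 100 + 200 = 300. Balances: vacation=800, payroll=-300, escrow=100, investment=300
Event 3 (deposit 150 to payroll): payroll: -300 + 150 = -150. Balances: vacation=800, payroll=-150, escrow=100, investment=300
Event 4 (deposit 400 to vacation): vacation: 800 + 400 = 1200. Balances: vacation=1200, payroll=-150, escrow=100, investment=300

Final balance of vacation: 1200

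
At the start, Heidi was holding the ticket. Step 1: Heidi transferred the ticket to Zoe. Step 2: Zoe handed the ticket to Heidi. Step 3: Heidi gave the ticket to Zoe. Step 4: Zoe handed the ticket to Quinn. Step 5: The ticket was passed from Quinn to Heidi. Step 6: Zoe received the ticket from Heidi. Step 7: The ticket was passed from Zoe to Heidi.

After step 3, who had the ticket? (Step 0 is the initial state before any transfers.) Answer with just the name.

Answer: Zoe

Derivation:
Tracking the ticket holder through step 3:
After step 0 (start): Heidi
After step 1: Zoe
After step 2: Heidi
After step 3: Zoe

At step 3, the holder is Zoe.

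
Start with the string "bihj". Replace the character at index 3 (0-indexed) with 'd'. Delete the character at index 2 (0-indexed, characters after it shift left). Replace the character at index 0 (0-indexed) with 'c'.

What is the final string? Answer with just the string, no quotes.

Applying each edit step by step:
Start: "bihj"
Op 1 (replace idx 3: 'j' -> 'd'): "bihj" -> "bihd"
Op 2 (delete idx 2 = 'h'): "bihd" -> "bid"
Op 3 (replace idx 0: 'b' -> 'c'): "bid" -> "cid"

Answer: cid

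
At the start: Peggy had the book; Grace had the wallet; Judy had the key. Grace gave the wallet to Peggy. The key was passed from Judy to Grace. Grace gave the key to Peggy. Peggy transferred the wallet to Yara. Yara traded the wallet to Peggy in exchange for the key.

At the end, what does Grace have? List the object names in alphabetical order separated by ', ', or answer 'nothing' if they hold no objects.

Answer: nothing

Derivation:
Tracking all object holders:
Start: book:Peggy, wallet:Grace, key:Judy
Event 1 (give wallet: Grace -> Peggy). State: book:Peggy, wallet:Peggy, key:Judy
Event 2 (give key: Judy -> Grace). State: book:Peggy, wallet:Peggy, key:Grace
Event 3 (give key: Grace -> Peggy). State: book:Peggy, wallet:Peggy, key:Peggy
Event 4 (give wallet: Peggy -> Yara). State: book:Peggy, wallet:Yara, key:Peggy
Event 5 (swap wallet<->key: now wallet:Peggy, key:Yara). State: book:Peggy, wallet:Peggy, key:Yara

Final state: book:Peggy, wallet:Peggy, key:Yara
Grace holds: (nothing).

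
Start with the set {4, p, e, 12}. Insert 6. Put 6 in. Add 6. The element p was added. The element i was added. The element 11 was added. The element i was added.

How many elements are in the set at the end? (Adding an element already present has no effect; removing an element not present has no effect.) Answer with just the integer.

Answer: 7

Derivation:
Tracking the set through each operation:
Start: {12, 4, e, p}
Event 1 (add 6): added. Set: {12, 4, 6, e, p}
Event 2 (add 6): already present, no change. Set: {12, 4, 6, e, p}
Event 3 (add 6): already present, no change. Set: {12, 4, 6, e, p}
Event 4 (add p): already present, no change. Set: {12, 4, 6, e, p}
Event 5 (add i): added. Set: {12, 4, 6, e, i, p}
Event 6 (add 11): added. Set: {11, 12, 4, 6, e, i, p}
Event 7 (add i): already present, no change. Set: {11, 12, 4, 6, e, i, p}

Final set: {11, 12, 4, 6, e, i, p} (size 7)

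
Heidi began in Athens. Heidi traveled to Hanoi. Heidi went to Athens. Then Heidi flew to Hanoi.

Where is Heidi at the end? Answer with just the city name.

Answer: Hanoi

Derivation:
Tracking Heidi's location:
Start: Heidi is in Athens.
After move 1: Athens -> Hanoi. Heidi is in Hanoi.
After move 2: Hanoi -> Athens. Heidi is in Athens.
After move 3: Athens -> Hanoi. Heidi is in Hanoi.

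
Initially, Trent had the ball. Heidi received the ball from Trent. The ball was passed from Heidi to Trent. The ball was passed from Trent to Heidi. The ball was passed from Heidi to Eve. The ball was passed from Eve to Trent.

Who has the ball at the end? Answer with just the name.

Tracking the ball through each event:
Start: Trent has the ball.
After event 1: Heidi has the ball.
After event 2: Trent has the ball.
After event 3: Heidi has the ball.
After event 4: Eve has the ball.
After event 5: Trent has the ball.

Answer: Trent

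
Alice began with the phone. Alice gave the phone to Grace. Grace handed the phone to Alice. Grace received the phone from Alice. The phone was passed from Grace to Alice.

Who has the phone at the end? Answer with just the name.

Answer: Alice

Derivation:
Tracking the phone through each event:
Start: Alice has the phone.
After event 1: Grace has the phone.
After event 2: Alice has the phone.
After event 3: Grace has the phone.
After event 4: Alice has the phone.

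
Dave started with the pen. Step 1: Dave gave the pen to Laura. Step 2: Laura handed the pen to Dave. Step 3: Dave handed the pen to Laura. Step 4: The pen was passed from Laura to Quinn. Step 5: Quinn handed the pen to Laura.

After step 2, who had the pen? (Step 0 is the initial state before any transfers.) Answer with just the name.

Answer: Dave

Derivation:
Tracking the pen holder through step 2:
After step 0 (start): Dave
After step 1: Laura
After step 2: Dave

At step 2, the holder is Dave.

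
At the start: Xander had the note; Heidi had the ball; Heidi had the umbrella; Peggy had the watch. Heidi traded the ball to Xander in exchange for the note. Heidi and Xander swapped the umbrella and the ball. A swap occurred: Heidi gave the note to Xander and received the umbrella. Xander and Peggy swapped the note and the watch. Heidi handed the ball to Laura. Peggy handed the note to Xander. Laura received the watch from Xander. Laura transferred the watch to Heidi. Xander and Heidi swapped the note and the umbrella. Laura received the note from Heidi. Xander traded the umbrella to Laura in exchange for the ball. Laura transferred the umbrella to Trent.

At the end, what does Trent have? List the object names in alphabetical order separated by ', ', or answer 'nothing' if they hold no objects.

Tracking all object holders:
Start: note:Xander, ball:Heidi, umbrella:Heidi, watch:Peggy
Event 1 (swap ball<->note: now ball:Xander, note:Heidi). State: note:Heidi, ball:Xander, umbrella:Heidi, watch:Peggy
Event 2 (swap umbrella<->ball: now umbrella:Xander, ball:Heidi). State: note:Heidi, ball:Heidi, umbrella:Xander, watch:Peggy
Event 3 (swap note<->umbrella: now note:Xander, umbrella:Heidi). State: note:Xander, ball:Heidi, umbrella:Heidi, watch:Peggy
Event 4 (swap note<->watch: now note:Peggy, watch:Xander). State: note:Peggy, ball:Heidi, umbrella:Heidi, watch:Xander
Event 5 (give ball: Heidi -> Laura). State: note:Peggy, ball:Laura, umbrella:Heidi, watch:Xander
Event 6 (give note: Peggy -> Xander). State: note:Xander, ball:Laura, umbrella:Heidi, watch:Xander
Event 7 (give watch: Xander -> Laura). State: note:Xander, ball:Laura, umbrella:Heidi, watch:Laura
Event 8 (give watch: Laura -> Heidi). State: note:Xander, ball:Laura, umbrella:Heidi, watch:Heidi
Event 9 (swap note<->umbrella: now note:Heidi, umbrella:Xander). State: note:Heidi, ball:Laura, umbrella:Xander, watch:Heidi
Event 10 (give note: Heidi -> Laura). State: note:Laura, ball:Laura, umbrella:Xander, watch:Heidi
Event 11 (swap umbrella<->ball: now umbrella:Laura, ball:Xander). State: note:Laura, ball:Xander, umbrella:Laura, watch:Heidi
Event 12 (give umbrella: Laura -> Trent). State: note:Laura, ball:Xander, umbrella:Trent, watch:Heidi

Final state: note:Laura, ball:Xander, umbrella:Trent, watch:Heidi
Trent holds: umbrella.

Answer: umbrella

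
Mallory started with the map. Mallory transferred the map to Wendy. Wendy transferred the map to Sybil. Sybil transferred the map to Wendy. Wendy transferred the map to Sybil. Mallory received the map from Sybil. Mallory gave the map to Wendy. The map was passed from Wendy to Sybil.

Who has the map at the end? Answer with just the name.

Tracking the map through each event:
Start: Mallory has the map.
After event 1: Wendy has the map.
After event 2: Sybil has the map.
After event 3: Wendy has the map.
After event 4: Sybil has the map.
After event 5: Mallory has the map.
After event 6: Wendy has the map.
After event 7: Sybil has the map.

Answer: Sybil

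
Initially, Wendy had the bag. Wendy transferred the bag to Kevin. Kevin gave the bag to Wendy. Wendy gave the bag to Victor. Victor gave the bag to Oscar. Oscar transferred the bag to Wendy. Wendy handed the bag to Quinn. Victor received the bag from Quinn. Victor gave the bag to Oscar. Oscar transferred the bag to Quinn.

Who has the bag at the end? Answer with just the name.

Tracking the bag through each event:
Start: Wendy has the bag.
After event 1: Kevin has the bag.
After event 2: Wendy has the bag.
After event 3: Victor has the bag.
After event 4: Oscar has the bag.
After event 5: Wendy has the bag.
After event 6: Quinn has the bag.
After event 7: Victor has the bag.
After event 8: Oscar has the bag.
After event 9: Quinn has the bag.

Answer: Quinn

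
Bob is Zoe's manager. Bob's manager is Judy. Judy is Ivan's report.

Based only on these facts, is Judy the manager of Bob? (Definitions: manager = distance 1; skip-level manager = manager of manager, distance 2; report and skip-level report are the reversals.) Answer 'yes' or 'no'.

Answer: yes

Derivation:
Reconstructing the manager chain from the given facts:
  Ivan -> Judy -> Bob -> Zoe
(each arrow means 'manager of the next')
Positions in the chain (0 = top):
  position of Ivan: 0
  position of Judy: 1
  position of Bob: 2
  position of Zoe: 3

Judy is at position 1, Bob is at position 2; signed distance (j - i) = 1.
'manager' requires j - i = 1. Actual distance is 1, so the relation HOLDS.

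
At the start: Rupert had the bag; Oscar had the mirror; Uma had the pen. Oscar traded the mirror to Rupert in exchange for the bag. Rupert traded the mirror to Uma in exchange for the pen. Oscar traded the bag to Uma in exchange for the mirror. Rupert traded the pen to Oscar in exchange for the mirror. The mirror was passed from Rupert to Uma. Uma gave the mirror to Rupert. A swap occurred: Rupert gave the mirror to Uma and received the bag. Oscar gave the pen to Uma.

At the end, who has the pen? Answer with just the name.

Answer: Uma

Derivation:
Tracking all object holders:
Start: bag:Rupert, mirror:Oscar, pen:Uma
Event 1 (swap mirror<->bag: now mirror:Rupert, bag:Oscar). State: bag:Oscar, mirror:Rupert, pen:Uma
Event 2 (swap mirror<->pen: now mirror:Uma, pen:Rupert). State: bag:Oscar, mirror:Uma, pen:Rupert
Event 3 (swap bag<->mirror: now bag:Uma, mirror:Oscar). State: bag:Uma, mirror:Oscar, pen:Rupert
Event 4 (swap pen<->mirror: now pen:Oscar, mirror:Rupert). State: bag:Uma, mirror:Rupert, pen:Oscar
Event 5 (give mirror: Rupert -> Uma). State: bag:Uma, mirror:Uma, pen:Oscar
Event 6 (give mirror: Uma -> Rupert). State: bag:Uma, mirror:Rupert, pen:Oscar
Event 7 (swap mirror<->bag: now mirror:Uma, bag:Rupert). State: bag:Rupert, mirror:Uma, pen:Oscar
Event 8 (give pen: Oscar -> Uma). State: bag:Rupert, mirror:Uma, pen:Uma

Final state: bag:Rupert, mirror:Uma, pen:Uma
The pen is held by Uma.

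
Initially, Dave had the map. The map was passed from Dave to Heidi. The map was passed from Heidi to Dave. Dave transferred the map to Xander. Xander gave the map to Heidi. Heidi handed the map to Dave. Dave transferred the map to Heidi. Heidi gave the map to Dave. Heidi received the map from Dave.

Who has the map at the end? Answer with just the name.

Tracking the map through each event:
Start: Dave has the map.
After event 1: Heidi has the map.
After event 2: Dave has the map.
After event 3: Xander has the map.
After event 4: Heidi has the map.
After event 5: Dave has the map.
After event 6: Heidi has the map.
After event 7: Dave has the map.
After event 8: Heidi has the map.

Answer: Heidi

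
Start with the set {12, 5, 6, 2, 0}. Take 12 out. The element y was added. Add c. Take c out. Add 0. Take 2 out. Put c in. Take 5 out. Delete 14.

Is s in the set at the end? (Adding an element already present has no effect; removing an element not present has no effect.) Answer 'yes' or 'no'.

Answer: no

Derivation:
Tracking the set through each operation:
Start: {0, 12, 2, 5, 6}
Event 1 (remove 12): removed. Set: {0, 2, 5, 6}
Event 2 (add y): added. Set: {0, 2, 5, 6, y}
Event 3 (add c): added. Set: {0, 2, 5, 6, c, y}
Event 4 (remove c): removed. Set: {0, 2, 5, 6, y}
Event 5 (add 0): already present, no change. Set: {0, 2, 5, 6, y}
Event 6 (remove 2): removed. Set: {0, 5, 6, y}
Event 7 (add c): added. Set: {0, 5, 6, c, y}
Event 8 (remove 5): removed. Set: {0, 6, c, y}
Event 9 (remove 14): not present, no change. Set: {0, 6, c, y}

Final set: {0, 6, c, y} (size 4)
s is NOT in the final set.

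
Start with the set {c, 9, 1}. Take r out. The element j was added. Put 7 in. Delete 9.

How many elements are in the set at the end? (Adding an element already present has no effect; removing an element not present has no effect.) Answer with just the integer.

Answer: 4

Derivation:
Tracking the set through each operation:
Start: {1, 9, c}
Event 1 (remove r): not present, no change. Set: {1, 9, c}
Event 2 (add j): added. Set: {1, 9, c, j}
Event 3 (add 7): added. Set: {1, 7, 9, c, j}
Event 4 (remove 9): removed. Set: {1, 7, c, j}

Final set: {1, 7, c, j} (size 4)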